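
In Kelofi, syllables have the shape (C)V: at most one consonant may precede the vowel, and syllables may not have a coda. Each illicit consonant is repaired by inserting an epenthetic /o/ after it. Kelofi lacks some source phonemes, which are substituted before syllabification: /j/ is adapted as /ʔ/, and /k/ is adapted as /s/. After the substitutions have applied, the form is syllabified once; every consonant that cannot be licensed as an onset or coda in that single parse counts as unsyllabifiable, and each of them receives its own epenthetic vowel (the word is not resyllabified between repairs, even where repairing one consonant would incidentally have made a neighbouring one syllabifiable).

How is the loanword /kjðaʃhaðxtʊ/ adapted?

soʔoðaʃohaðoxotʊ

Substitution: /k/ → /s/, /j/ → /ʔ/, giving /sʔðaʃhaðxtʊ/.
The consonants /s/, /ʔ/, /ʃ/, /ð/, /x/ cannot be parsed into a legal (C)V syllable (no codas are permitted; onsets are limited to one consonant).
Epenthesis after each stranded consonant: /s/ → /so/, /ʔ/ → /ʔo/, /ʃ/ → /ʃo/, /ð/ → /ðo/, /x/ → /xo/.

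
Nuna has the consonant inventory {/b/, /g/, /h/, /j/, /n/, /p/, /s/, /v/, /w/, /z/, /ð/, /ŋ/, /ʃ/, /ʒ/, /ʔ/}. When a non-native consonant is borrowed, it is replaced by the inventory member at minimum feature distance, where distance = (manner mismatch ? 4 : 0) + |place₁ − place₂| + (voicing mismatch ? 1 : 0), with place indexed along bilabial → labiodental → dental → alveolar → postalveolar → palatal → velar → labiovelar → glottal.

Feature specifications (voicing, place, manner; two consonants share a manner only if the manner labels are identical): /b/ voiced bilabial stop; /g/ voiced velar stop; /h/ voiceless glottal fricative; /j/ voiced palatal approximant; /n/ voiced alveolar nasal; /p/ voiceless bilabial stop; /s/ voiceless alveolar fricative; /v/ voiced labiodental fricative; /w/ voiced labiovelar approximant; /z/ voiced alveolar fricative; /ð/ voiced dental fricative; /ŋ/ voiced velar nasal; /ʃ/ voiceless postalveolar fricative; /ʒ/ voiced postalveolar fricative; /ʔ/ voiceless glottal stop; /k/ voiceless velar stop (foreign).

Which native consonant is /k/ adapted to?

g

/g/ is closest: same manner (stop), place distance 0 (velar→velar), voicing differs (+1); total 1. Next closest is /ʔ/ at distance 2.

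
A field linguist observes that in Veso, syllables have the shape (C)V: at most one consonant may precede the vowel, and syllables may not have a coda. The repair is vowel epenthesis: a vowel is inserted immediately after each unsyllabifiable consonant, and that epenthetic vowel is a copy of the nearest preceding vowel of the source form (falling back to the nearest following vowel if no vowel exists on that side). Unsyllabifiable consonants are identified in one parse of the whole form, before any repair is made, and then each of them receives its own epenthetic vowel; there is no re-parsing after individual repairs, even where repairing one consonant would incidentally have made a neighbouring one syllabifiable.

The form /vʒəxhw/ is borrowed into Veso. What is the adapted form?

Under (C)V, the unsyllabifiable consonants are /v/, /x/, /h/, /w/ (no codas are permitted; onsets are limited to one consonant).
Epenthesis after each stranded consonant: /v/ → /və/, /x/ → /xə/, /h/ → /hə/, /w/ → /wə/.

vəʒəxəhəwə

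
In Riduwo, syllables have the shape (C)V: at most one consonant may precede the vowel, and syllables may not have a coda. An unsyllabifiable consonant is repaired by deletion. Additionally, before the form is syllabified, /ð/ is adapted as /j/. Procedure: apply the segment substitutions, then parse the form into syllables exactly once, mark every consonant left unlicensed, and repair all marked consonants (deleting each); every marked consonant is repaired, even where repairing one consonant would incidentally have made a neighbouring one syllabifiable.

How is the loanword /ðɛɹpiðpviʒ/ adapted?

jɛpivi

Substitution: /ð/ → /j/, giving /jɛɹpijpviʒ/.
The consonants /ɹ/, /j/, /p/, /ʒ/ cannot be parsed into a legal (C)V syllable (no codas are permitted; onsets are limited to one consonant).
Deleting the stranded consonants removes /ɹ/, /j/, /p/, /ʒ/.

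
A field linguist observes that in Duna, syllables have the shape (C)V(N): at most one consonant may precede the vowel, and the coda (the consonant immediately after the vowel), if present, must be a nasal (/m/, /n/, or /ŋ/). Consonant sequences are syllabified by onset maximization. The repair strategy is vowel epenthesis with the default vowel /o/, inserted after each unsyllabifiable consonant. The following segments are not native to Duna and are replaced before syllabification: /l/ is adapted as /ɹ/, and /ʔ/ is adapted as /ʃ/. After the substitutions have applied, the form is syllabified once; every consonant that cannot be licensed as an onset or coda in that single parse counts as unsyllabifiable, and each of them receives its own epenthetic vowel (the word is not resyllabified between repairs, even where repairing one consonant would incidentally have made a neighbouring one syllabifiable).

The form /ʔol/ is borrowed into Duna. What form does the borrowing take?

Substitution: /ʔ/ → /ʃ/, /l/ → /ɹ/, giving /ʃoɹ/.
The consonants /ɹ/ cannot be parsed into a legal (C)V(N) syllable (only a nasal (/m/, /n/, or /ŋ/) is licensed in coda position; onsets are limited to one consonant).
Epenthesis after each stranded consonant: /ɹ/ → /ɹo/.

ʃoɹo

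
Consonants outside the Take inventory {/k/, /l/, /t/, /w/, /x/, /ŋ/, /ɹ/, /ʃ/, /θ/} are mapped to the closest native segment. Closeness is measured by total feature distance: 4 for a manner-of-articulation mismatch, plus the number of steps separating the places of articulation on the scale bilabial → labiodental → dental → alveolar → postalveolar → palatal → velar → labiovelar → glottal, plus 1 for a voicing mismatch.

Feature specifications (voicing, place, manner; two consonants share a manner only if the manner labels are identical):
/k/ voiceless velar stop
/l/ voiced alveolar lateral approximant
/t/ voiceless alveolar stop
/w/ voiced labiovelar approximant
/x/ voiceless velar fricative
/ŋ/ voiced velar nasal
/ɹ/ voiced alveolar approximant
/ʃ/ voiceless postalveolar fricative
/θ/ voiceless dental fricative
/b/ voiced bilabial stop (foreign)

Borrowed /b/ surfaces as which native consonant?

/t/ is closest: same manner (stop), place distance 3 (bilabial→alveolar), voicing differs (+1); total 4. Next closest is /k/ at distance 7.

t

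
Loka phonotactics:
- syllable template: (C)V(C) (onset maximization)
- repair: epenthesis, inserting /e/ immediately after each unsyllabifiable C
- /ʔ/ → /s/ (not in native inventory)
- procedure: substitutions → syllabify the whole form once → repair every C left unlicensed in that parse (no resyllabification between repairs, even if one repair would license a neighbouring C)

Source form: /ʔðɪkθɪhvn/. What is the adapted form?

Substitution: /ʔ/ → /s/, giving /sðɪkθɪhvn/.
Under (C)V(C), the unsyllabifiable consonants are /s/, /v/, /n/ (at most one coda consonant is licensed; onsets are limited to one consonant).
Epenthesis after each stranded consonant: /s/ → /se/, /v/ → /ve/, /n/ → /ne/.

seðɪkθɪhvene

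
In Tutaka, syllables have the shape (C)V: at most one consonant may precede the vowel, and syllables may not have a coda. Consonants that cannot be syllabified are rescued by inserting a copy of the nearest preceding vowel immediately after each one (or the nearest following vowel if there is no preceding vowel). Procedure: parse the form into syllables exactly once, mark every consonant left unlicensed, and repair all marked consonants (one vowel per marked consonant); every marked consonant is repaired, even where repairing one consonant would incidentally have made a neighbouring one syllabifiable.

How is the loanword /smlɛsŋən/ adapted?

Under (C)V, the unsyllabifiable consonants are /s/, /m/, /s/, /n/ (no codas are permitted; onsets are limited to one consonant).
Inserting the epenthetic vowel yields /s/ → /sɛ/, /m/ → /mɛ/, /s/ → /sɛ/, /n/ → /nə/.

sɛmɛlɛsɛŋənə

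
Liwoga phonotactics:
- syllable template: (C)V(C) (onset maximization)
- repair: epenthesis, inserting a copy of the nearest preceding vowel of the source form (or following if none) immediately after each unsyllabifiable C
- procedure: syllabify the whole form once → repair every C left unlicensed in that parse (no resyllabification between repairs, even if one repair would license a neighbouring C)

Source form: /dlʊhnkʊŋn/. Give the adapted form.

Syllabifying with onset maximization leaves /d/, /n/, /n/ stranded (at most one coda consonant is licensed; onsets are limited to one consonant).
Inserting the epenthetic vowel yields /d/ → /dʊ/, /n/ → /nʊ/, /n/ → /nʊ/.

dʊlʊhnʊkʊŋnʊ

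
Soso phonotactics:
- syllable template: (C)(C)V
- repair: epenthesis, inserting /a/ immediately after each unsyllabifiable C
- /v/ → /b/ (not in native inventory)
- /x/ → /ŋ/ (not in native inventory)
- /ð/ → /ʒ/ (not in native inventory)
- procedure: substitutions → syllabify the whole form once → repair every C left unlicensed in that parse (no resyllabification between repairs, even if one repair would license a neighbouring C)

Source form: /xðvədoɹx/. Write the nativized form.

ŋaʒbədoɹaŋa

Substitution: /x/ → /ŋ/, /ð/ → /ʒ/, /v/ → /b/, giving /ŋʒbədoɹŋ/.
Under (C)(C)V, the unsyllabifiable consonants are /ŋ/, /ɹ/, /ŋ/ (no codas are permitted; onsets may contain at most 2 consonants).
Inserting the epenthetic vowel yields /ŋ/ → /ŋa/, /ɹ/ → /ɹa/, /ŋ/ → /ŋa/.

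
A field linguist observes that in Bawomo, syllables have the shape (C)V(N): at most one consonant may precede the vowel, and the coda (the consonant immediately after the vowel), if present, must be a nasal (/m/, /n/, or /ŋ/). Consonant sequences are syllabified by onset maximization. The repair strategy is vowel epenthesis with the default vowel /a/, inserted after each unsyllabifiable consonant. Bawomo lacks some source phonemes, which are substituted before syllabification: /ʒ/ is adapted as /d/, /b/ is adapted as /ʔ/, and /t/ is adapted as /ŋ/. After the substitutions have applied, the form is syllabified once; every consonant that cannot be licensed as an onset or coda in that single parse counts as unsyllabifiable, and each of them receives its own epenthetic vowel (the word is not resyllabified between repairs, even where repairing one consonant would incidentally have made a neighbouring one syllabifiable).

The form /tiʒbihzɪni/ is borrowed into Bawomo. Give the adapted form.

ŋidaʔihazɪni

Substitution: /t/ → /ŋ/, /ʒ/ → /d/, /b/ → /ʔ/, giving /ŋidʔihzɪni/.
The consonants /d/, /h/ cannot be parsed into a legal (C)V(N) syllable (only a nasal (/m/, /n/, or /ŋ/) is licensed in coda position; onsets are limited to one consonant).
Inserting the epenthetic vowel yields /d/ → /da/, /h/ → /ha/.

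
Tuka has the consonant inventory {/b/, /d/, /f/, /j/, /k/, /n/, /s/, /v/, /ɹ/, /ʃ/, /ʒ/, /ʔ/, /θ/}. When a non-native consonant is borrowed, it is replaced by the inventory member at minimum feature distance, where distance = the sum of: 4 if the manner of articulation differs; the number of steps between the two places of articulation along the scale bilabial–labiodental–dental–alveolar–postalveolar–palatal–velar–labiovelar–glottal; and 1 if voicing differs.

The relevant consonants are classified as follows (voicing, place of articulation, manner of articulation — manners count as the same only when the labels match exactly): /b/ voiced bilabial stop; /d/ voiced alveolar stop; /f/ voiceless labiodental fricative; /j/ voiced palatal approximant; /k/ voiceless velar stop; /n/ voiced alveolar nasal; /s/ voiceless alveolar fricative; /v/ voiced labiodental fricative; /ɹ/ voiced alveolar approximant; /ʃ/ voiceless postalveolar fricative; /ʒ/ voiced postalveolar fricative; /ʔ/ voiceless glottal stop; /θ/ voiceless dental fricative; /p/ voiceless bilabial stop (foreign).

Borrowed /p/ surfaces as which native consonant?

/b/ is closest: same manner (stop), place distance 0 (bilabial→bilabial), voicing differs (+1); total 1. Next closest is /d/ at distance 4.

b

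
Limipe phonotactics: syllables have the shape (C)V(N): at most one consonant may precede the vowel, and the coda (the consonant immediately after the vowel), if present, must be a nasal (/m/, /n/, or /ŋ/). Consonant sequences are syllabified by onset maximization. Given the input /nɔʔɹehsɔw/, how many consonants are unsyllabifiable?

3

The consonants /ʔ/, /h/, /w/ cannot be parsed into a legal (C)V(N) syllable (only a nasal (/m/, /n/, or /ŋ/) is licensed in coda position; onsets are limited to one consonant).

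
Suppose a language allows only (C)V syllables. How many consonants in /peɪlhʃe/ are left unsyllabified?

2

Syllabifying with onset maximization leaves /l/, /h/ stranded (no codas are permitted; onsets are limited to one consonant).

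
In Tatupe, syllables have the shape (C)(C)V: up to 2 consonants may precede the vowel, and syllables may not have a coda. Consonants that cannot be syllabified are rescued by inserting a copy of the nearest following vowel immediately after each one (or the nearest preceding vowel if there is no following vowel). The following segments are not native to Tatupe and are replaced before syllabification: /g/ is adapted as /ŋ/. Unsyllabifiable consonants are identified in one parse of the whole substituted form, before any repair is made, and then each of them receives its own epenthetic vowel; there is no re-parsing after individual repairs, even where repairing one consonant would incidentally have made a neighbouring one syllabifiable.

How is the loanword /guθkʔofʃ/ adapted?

ŋuθokʔofoʃo

Substitution: /g/ → /ŋ/, giving /ŋuθkʔofʃ/.
Syllabifying with onset maximization leaves /θ/, /f/, /ʃ/ stranded (no codas are permitted; onsets may contain at most 2 consonants).
Each unlicensed consonant becomes the onset of a new syllable: /θ/ → /θo/, /f/ → /fo/, /ʃ/ → /ʃo/.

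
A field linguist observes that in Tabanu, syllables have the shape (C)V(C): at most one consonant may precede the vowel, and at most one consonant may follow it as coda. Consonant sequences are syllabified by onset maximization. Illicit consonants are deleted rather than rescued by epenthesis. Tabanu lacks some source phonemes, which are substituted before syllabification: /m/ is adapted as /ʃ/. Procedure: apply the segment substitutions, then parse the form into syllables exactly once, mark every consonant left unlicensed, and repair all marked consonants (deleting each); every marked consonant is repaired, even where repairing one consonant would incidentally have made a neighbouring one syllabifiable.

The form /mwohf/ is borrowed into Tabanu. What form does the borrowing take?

Substitution: /m/ → /ʃ/, giving /ʃwohf/.
Syllabifying with onset maximization leaves /ʃ/, /f/ stranded (at most one coda consonant is licensed; onsets are limited to one consonant).
Each unlicensed consonant is deleted: /ʃ/, /f/.

woh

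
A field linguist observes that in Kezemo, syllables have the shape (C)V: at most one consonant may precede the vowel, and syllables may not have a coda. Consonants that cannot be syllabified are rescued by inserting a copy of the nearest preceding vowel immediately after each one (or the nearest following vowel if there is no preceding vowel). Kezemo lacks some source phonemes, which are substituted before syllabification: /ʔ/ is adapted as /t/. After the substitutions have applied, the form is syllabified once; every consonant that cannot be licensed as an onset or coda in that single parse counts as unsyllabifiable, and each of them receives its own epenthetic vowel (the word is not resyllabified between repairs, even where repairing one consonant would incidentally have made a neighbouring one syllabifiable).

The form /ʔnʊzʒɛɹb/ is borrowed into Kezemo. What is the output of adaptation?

tʊnʊzʊʒɛɹɛbɛ

Substitution: /ʔ/ → /t/, giving /tnʊzʒɛɹb/.
Syllabifying with onset maximization leaves /t/, /z/, /ɹ/, /b/ stranded (no codas are permitted; onsets are limited to one consonant).
Inserting the epenthetic vowel yields /t/ → /tʊ/, /z/ → /zʊ/, /ɹ/ → /ɹɛ/, /b/ → /bɛ/.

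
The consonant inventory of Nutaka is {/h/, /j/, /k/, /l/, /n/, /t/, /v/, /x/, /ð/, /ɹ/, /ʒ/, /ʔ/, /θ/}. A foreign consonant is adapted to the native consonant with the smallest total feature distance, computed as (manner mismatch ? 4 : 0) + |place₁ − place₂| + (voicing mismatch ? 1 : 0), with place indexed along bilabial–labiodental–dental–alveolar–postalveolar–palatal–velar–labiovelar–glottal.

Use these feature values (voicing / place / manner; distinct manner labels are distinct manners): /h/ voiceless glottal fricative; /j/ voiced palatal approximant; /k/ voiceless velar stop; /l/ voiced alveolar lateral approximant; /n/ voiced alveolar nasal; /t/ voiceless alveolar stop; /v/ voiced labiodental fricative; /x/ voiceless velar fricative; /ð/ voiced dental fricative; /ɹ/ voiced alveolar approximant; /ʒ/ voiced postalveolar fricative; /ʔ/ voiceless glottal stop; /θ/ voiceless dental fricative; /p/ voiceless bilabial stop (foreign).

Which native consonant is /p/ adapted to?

/t/ is closest: same manner (stop), place distance 3 (bilabial→alveolar), same voicing; total 3. Next closest is /k/ at distance 6.

t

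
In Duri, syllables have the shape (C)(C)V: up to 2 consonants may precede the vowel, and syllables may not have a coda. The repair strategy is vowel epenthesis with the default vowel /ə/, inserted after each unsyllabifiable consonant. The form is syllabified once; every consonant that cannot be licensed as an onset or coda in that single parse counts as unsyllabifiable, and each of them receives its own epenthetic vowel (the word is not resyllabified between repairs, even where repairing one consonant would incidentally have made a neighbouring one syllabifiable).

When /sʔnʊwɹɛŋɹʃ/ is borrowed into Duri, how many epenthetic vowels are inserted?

4

The unsyllabifiable consonants are /s/, /ŋ/, /ɹ/, /ʃ/; each receives one epenthetic vowel.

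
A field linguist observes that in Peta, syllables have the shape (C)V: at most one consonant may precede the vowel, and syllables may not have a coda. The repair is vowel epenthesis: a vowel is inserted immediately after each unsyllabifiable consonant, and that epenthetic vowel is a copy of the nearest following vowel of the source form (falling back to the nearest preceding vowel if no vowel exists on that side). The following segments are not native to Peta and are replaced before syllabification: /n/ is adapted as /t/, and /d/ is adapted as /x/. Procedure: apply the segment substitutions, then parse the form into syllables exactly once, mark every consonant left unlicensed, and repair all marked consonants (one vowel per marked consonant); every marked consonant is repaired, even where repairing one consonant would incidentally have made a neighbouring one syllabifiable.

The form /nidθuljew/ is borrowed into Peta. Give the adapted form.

Substitution: /n/ → /t/, /d/ → /x/, giving /tixθuljew/.
The consonants /x/, /l/, /w/ cannot be parsed into a legal (C)V syllable (no codas are permitted; onsets are limited to one consonant).
Each unlicensed consonant becomes the onset of a new syllable: /x/ → /xu/, /l/ → /le/, /w/ → /we/.

tixuθulejewe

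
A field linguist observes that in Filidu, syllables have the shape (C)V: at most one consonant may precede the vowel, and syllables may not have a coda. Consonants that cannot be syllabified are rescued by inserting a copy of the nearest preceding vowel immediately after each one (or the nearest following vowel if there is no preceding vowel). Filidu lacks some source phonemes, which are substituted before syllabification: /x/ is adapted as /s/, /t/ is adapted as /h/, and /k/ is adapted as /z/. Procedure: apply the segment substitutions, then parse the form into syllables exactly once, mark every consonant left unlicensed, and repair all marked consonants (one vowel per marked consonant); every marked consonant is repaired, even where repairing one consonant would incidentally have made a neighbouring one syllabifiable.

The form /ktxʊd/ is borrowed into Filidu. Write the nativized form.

Substitution: /k/ → /z/, /t/ → /h/, /x/ → /s/, giving /zhsʊd/.
Syllabifying with onset maximization leaves /z/, /h/, /d/ stranded (no codas are permitted; onsets are limited to one consonant).
Each unlicensed consonant becomes the onset of a new syllable: /z/ → /zʊ/, /h/ → /hʊ/, /d/ → /dʊ/.

zʊhʊsʊdʊ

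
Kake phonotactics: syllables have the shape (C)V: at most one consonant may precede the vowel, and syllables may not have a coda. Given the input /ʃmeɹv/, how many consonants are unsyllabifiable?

The consonants /ʃ/, /ɹ/, /v/ cannot be parsed into a legal (C)V syllable (no codas are permitted; onsets are limited to one consonant).

3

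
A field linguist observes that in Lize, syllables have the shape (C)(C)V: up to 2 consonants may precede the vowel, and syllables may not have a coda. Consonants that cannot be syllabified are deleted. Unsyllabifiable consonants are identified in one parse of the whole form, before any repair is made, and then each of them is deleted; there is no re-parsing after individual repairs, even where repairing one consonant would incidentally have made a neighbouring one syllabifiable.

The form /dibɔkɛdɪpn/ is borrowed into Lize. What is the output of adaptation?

Syllabifying with onset maximization leaves /p/, /n/ stranded (no codas are permitted; onsets may contain at most 2 consonants).
Deleting the stranded consonants removes /p/, /n/.

dibɔkɛdɪ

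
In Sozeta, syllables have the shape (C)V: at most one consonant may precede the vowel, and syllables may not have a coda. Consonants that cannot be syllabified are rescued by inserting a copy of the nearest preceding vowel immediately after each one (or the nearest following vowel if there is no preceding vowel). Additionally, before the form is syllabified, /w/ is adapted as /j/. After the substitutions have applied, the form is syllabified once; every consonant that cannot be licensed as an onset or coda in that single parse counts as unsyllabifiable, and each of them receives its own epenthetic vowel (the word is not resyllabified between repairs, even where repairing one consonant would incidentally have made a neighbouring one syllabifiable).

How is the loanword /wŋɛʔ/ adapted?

jɛŋɛʔɛ

Substitution: /w/ → /j/, giving /jŋɛʔ/.
Under (C)V, the unsyllabifiable consonants are /j/, /ʔ/ (no codas are permitted; onsets are limited to one consonant).
Inserting the epenthetic vowel yields /j/ → /jɛ/, /ʔ/ → /ʔɛ/.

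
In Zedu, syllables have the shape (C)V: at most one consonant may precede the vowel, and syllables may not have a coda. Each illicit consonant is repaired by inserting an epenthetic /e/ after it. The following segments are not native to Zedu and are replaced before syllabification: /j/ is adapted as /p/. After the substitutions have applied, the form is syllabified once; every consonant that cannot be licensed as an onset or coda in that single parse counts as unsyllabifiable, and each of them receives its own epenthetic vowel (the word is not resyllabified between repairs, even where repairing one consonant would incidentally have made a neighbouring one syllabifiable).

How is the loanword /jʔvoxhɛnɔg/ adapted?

peʔevoxehɛnɔge

Substitution: /j/ → /p/, giving /pʔvoxhɛnɔg/.
Syllabifying with onset maximization leaves /p/, /ʔ/, /x/, /g/ stranded (no codas are permitted; onsets are limited to one consonant).
Inserting the epenthetic vowel yields /p/ → /pe/, /ʔ/ → /ʔe/, /x/ → /xe/, /g/ → /ge/.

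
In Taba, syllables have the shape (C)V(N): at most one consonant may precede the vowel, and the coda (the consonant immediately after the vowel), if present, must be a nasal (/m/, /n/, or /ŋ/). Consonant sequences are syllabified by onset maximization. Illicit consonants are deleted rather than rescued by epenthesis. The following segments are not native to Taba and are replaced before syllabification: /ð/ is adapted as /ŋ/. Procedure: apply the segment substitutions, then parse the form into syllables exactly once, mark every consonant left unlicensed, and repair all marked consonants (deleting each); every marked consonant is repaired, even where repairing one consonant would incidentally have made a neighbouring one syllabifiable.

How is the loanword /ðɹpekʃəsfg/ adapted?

Substitution: /ð/ → /ŋ/, giving /ŋɹpekʃəsfg/.
Under (C)V(N), the unsyllabifiable consonants are /ŋ/, /ɹ/, /k/, /s/, /f/, /g/ (only a nasal (/m/, /n/, or /ŋ/) is licensed in coda position; onsets are limited to one consonant).
Each unlicensed consonant is deleted: /ŋ/, /ɹ/, /k/, /s/, /f/, /g/.

peʃə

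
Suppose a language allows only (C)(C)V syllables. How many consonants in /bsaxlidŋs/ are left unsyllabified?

The consonants /d/, /ŋ/, /s/ cannot be parsed into a legal (C)(C)V syllable (no codas are permitted; onsets may contain at most 2 consonants).

3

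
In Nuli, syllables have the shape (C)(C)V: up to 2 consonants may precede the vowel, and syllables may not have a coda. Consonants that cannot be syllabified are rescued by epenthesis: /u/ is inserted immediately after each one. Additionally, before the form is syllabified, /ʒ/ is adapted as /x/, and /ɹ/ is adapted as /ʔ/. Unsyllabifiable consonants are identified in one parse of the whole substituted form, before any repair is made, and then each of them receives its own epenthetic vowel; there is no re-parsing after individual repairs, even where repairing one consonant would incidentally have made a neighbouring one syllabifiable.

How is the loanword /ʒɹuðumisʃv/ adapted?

xʔuðumisuʃuvu

Substitution: /ʒ/ → /x/, /ɹ/ → /ʔ/, giving /xʔuðumisʃv/.
Under (C)(C)V, the unsyllabifiable consonants are /s/, /ʃ/, /v/ (no codas are permitted; onsets may contain at most 2 consonants).
Inserting the epenthetic vowel yields /s/ → /su/, /ʃ/ → /ʃu/, /v/ → /vu/.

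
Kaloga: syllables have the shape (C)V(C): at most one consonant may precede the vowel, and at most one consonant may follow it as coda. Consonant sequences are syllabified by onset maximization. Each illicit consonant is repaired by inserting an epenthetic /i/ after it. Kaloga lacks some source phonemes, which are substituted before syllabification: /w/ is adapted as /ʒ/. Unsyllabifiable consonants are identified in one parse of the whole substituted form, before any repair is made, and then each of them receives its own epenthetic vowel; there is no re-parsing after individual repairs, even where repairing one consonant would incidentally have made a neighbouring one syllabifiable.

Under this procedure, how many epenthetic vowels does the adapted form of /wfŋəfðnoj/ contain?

After substitution the input is /ʒfŋəfðnoj/.
The unsyllabifiable consonants are /ʒ/, /f/, /ð/; each receives one epenthetic vowel.

3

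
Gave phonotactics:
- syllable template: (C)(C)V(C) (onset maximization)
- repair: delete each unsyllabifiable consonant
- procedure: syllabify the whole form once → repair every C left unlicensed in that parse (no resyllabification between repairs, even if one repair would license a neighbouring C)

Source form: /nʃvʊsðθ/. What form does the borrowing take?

ʃvʊs

Under (C)(C)V(C), the unsyllabifiable consonants are /n/, /ð/, /θ/ (at most one coda consonant is licensed; onsets may contain at most 2 consonants).
Deletion applies to /n/, /ð/, /θ/.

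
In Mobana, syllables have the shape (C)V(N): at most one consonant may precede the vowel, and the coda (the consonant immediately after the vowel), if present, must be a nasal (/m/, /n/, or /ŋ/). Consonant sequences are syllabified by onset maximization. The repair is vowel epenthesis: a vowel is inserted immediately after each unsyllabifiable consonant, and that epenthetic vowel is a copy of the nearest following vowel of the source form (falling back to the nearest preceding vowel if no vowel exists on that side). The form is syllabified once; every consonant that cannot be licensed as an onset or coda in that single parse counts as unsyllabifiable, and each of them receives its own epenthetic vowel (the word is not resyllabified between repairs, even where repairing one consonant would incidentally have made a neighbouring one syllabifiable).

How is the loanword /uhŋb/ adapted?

uhuŋubu

The consonants /h/, /ŋ/, /b/ cannot be parsed into a legal (C)V(N) syllable (only a nasal (/m/, /n/, or /ŋ/) is licensed in coda position; onsets are limited to one consonant).
Inserting the epenthetic vowel yields /h/ → /hu/, /ŋ/ → /ŋu/, /b/ → /bu/.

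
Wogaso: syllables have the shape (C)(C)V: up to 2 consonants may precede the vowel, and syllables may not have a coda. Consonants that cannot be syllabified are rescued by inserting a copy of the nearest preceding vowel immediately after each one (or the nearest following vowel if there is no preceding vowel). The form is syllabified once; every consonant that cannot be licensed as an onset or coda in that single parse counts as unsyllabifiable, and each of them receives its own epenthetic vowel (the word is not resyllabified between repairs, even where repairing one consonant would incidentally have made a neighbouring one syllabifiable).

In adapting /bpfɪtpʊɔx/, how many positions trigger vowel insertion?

The unsyllabifiable consonants are /b/, /x/; each receives one epenthetic vowel.

2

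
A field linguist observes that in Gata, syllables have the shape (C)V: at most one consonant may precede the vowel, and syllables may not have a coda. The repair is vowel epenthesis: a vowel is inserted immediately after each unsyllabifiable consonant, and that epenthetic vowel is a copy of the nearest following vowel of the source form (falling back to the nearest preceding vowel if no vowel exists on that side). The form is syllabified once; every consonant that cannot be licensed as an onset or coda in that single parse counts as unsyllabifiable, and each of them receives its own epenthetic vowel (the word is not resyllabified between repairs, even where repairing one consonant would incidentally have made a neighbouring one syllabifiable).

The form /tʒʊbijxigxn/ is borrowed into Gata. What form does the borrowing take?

Under (C)V, the unsyllabifiable consonants are /t/, /j/, /g/, /x/, /n/ (no codas are permitted; onsets are limited to one consonant).
Each unlicensed consonant becomes the onset of a new syllable: /t/ → /tʊ/, /j/ → /ji/, /g/ → /gi/, /x/ → /xi/, /n/ → /ni/.

tʊʒʊbijixigixini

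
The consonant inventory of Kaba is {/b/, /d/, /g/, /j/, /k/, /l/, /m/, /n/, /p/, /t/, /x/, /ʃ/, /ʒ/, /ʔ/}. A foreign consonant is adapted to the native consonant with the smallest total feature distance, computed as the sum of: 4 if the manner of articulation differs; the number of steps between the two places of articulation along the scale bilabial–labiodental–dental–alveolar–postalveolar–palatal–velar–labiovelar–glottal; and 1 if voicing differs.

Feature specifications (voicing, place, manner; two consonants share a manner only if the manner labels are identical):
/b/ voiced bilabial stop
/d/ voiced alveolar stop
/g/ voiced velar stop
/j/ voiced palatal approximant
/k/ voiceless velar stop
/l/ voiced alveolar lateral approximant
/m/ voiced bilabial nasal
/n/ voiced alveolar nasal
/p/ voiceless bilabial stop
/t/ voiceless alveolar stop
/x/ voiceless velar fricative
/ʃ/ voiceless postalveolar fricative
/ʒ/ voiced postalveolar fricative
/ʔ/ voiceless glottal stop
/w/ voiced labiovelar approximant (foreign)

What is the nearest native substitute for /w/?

/j/ is closest: same manner (approximant), place distance 2 (labiovelar→palatal), same voicing; total 2. Next closest is /g/ at distance 5.

j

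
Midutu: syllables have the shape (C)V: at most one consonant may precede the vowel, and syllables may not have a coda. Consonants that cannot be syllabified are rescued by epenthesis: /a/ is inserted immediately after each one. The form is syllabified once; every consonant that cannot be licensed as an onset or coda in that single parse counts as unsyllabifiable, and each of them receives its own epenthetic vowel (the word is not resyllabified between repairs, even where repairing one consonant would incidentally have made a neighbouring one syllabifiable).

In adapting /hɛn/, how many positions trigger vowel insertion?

The unsyllabifiable consonants are /n/; each receives one epenthetic vowel.

1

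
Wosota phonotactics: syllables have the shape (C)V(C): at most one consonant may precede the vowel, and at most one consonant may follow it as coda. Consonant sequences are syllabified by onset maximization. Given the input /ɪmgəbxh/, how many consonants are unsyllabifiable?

Syllabifying with onset maximization leaves /x/, /h/ stranded (at most one coda consonant is licensed; onsets are limited to one consonant).

2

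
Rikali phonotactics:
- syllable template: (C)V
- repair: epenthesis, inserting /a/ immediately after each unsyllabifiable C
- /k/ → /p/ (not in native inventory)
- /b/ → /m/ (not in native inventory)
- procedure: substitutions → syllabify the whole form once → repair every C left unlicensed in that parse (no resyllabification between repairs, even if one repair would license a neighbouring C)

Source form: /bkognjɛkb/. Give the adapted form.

mapoganajɛpama

Substitution: /b/ → /m/, /k/ → /p/, giving /mpognjɛpm/.
The consonants /m/, /g/, /n/, /p/, /m/ cannot be parsed into a legal (C)V syllable (no codas are permitted; onsets are limited to one consonant).
Each unlicensed consonant becomes the onset of a new syllable: /m/ → /ma/, /g/ → /ga/, /n/ → /na/, /p/ → /pa/, /m/ → /ma/.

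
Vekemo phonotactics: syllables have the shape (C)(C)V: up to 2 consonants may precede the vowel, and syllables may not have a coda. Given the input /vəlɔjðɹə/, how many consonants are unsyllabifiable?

1

The consonants /j/ cannot be parsed into a legal (C)(C)V syllable (no codas are permitted; onsets may contain at most 2 consonants).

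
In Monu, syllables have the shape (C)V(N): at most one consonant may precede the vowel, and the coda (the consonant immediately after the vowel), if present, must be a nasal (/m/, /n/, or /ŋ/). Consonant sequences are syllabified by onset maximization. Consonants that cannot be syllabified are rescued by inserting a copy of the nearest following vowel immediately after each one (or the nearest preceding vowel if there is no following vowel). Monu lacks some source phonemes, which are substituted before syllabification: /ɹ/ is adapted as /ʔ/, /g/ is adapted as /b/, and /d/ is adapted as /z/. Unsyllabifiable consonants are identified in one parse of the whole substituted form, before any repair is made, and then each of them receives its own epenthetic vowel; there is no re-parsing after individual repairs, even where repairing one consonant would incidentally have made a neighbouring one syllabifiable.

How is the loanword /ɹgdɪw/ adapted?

Substitution: /ɹ/ → /ʔ/, /g/ → /b/, /d/ → /z/, giving /ʔbzɪw/.
The consonants /ʔ/, /b/, /w/ cannot be parsed into a legal (C)V(N) syllable (only a nasal (/m/, /n/, or /ŋ/) is licensed in coda position; onsets are limited to one consonant).
Inserting the epenthetic vowel yields /ʔ/ → /ʔɪ/, /b/ → /bɪ/, /w/ → /wɪ/.

ʔɪbɪzɪwɪ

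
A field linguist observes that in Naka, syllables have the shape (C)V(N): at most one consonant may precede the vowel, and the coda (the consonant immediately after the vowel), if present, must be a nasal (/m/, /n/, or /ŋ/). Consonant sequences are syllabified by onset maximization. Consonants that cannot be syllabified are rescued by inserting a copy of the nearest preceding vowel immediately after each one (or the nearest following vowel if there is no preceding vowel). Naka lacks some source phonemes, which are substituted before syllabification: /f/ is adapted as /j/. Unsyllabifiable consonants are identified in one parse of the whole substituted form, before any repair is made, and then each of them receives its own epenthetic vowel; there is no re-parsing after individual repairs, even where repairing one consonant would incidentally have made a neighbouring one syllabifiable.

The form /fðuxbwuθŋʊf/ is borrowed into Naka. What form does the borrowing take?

Substitution: /f/ → /j/, giving /jðuxbwuθŋʊj/.
The consonants /j/, /x/, /b/, /θ/, /j/ cannot be parsed into a legal (C)V(N) syllable (only a nasal (/m/, /n/, or /ŋ/) is licensed in coda position; onsets are limited to one consonant).
Inserting the epenthetic vowel yields /j/ → /ju/, /x/ → /xu/, /b/ → /bu/, /θ/ → /θu/, /j/ → /jʊ/.

juðuxubuwuθuŋʊjʊ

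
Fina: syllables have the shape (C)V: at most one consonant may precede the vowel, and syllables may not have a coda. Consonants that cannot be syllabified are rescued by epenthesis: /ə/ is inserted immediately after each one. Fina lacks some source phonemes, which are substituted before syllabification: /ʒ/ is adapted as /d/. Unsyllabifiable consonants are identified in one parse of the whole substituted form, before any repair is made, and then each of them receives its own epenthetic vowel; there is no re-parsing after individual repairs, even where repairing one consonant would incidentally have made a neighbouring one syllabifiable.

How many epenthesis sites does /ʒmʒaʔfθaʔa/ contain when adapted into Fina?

After substitution the input is /dmdaʔfθaʔa/.
The unsyllabifiable consonants are /d/, /m/, /ʔ/, /f/; each receives one epenthetic vowel.

4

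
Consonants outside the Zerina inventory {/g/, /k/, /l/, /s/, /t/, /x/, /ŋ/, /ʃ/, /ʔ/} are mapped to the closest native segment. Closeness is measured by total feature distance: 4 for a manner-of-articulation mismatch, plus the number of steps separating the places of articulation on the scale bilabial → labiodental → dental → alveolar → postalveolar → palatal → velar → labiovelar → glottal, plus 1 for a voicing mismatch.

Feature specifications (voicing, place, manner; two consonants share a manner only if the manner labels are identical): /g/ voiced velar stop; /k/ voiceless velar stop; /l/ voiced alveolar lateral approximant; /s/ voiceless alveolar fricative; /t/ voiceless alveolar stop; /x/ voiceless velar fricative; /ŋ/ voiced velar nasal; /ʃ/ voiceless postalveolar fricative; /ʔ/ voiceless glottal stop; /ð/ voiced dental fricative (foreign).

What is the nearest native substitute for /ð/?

s

/s/ is closest: same manner (fricative), place distance 1 (dental→alveolar), voicing differs (+1); total 2. Next closest is /ʃ/ at distance 3.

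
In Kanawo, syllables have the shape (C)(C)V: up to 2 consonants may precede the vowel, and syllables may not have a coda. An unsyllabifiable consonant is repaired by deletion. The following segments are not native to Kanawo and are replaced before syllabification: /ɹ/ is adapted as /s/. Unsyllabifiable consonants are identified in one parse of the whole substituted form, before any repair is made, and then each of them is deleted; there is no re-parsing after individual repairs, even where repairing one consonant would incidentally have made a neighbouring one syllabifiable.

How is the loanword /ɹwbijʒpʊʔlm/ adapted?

Substitution: /ɹ/ → /s/, giving /swbijʒpʊʔlm/.
The consonants /s/, /j/, /ʔ/, /l/, /m/ cannot be parsed into a legal (C)(C)V syllable (no codas are permitted; onsets may contain at most 2 consonants).
Deletion applies to /s/, /j/, /ʔ/, /l/, /m/.

wbiʒpʊ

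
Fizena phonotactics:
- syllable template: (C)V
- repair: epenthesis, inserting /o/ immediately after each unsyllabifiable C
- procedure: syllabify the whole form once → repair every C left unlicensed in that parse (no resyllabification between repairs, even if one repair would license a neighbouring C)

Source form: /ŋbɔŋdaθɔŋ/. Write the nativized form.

ŋobɔŋodaθɔŋo

Under (C)V, the unsyllabifiable consonants are /ŋ/, /ŋ/, /ŋ/ (no codas are permitted; onsets are limited to one consonant).
Epenthesis after each stranded consonant: /ŋ/ → /ŋo/, /ŋ/ → /ŋo/, /ŋ/ → /ŋo/.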